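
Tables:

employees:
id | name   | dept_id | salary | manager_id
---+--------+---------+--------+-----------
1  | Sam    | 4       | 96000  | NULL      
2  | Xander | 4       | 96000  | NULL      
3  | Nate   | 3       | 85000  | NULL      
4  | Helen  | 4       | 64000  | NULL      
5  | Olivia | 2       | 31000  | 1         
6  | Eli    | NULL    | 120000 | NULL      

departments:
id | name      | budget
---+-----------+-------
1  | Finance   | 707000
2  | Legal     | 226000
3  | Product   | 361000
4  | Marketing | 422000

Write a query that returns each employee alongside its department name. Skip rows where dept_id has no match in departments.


INNER JOIN keeps only employees rows whose dept_id matches an id in departments. Walk through each employee:
  - employee 1 (Sam): dept_id=4 -> matches Marketing
  - employee 2 (Xander): dept_id=4 -> matches Marketing
  - employee 3 (Nate): dept_id=3 -> matches Product
  - employee 4 (Helen): dept_id=4 -> matches Marketing
  - employee 5 (Olivia): dept_id=2 -> matches Legal
  - employee 6 (Eli): dept_id=NULL, no match -> dropped
So 1 of 6 rows is dropped.

SQL:
SELECT a.name, b.name AS department
FROM employees a
INNER JOIN departments b ON a.dept_id = b.id

Result:
name   | department
-------+-----------
Sam    | Marketing 
Xander | Marketing 
Nate   | Product   
Helen  | Marketing 
Olivia | Legal     


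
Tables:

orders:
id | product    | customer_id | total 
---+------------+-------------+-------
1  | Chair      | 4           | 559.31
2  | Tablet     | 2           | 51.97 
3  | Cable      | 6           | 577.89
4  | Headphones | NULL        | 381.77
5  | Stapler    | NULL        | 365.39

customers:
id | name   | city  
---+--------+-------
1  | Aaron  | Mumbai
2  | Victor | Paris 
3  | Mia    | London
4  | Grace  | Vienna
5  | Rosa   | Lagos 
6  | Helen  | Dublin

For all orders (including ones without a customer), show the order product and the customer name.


LEFT JOIN keeps every row from orders (the left table); where customer_id has no match in customers, the customer columns become NULL. Walk through each order:
  - order 1 (Chair): customer_id=4 -> matches Grace
  - order 2 (Tablet): customer_id=2 -> matches Victor
  - order 3 (Cable): customer_id=6 -> matches Helen
  - order 4 (Headphones): customer_id=NULL, no match -> kept with NULL
  - order 5 (Stapler): customer_id=NULL, no match -> kept with NULL
All 5 rows appear; 2 have NULL customer.

SQL:
SELECT a.product, b.name AS customer
FROM orders a
LEFT JOIN customers b ON a.customer_id = b.id

Result:
product    | customer
-----------+---------
Chair      | Grace   
Tablet     | Victor  
Cable      | Helen   
Headphones | NULL    
Stapler    | NULL    


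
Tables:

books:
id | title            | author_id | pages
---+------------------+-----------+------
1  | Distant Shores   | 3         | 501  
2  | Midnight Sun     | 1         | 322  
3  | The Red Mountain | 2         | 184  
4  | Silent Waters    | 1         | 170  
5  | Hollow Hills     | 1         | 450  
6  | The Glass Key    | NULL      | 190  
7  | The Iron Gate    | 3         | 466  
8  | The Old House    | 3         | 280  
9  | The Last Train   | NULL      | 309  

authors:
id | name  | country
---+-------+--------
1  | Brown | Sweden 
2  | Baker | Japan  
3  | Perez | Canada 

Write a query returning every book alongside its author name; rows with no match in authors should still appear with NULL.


LEFT JOIN keeps every row from books (the left table); where author_id has no match in authors, the author columns become NULL. Walk through each book:
  - book 1 (Distant Shores): author_id=3 -> matches Perez
  - book 2 (Midnight Sun): author_id=1 -> matches Brown
  - book 3 (The Red Mountain): author_id=2 -> matches Baker
  - book 4 (Silent Waters): author_id=1 -> matches Brown
  - book 5 (Hollow Hills): author_id=1 -> matches Brown
  - book 6 (The Glass Key): author_id=NULL, no match -> kept with NULL
  - book 7 (The Iron Gate): author_id=3 -> matches Perez
  - book 8 (The Old House): author_id=3 -> matches Perez
  - book 9 (The Last Train): author_id=NULL, no match -> kept with NULL
All 9 rows appear; 2 have NULL author.

SQL:
SELECT a.title, b.name AS author
FROM books a
LEFT JOIN authors b ON a.author_id = b.id

Result:
title            | author
-----------------+-------
Distant Shores   | Perez 
Midnight Sun     | Brown 
The Red Mountain | Baker 
Silent Waters    | Brown 
Hollow Hills     | Brown 
The Glass Key    | NULL  
The Iron Gate    | Perez 
The Old House    | Perez 
The Last Train   | NULL  


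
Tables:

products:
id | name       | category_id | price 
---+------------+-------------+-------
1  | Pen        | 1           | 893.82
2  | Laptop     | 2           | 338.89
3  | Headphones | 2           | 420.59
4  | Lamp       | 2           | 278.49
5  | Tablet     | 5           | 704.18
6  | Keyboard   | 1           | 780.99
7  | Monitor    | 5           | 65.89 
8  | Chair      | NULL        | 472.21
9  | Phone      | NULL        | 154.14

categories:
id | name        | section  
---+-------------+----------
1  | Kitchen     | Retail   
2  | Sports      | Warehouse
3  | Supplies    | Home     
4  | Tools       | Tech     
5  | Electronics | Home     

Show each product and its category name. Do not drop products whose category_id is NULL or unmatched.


LEFT JOIN keeps every row from products (the left table); where category_id has no match in categories, the category columns become NULL. Walk through each product:
  - product 1 (Pen): category_id=1 -> matches Kitchen
  - product 2 (Laptop): category_id=2 -> matches Sports
  - product 3 (Headphones): category_id=2 -> matches Sports
  - product 4 (Lamp): category_id=2 -> matches Sports
  - product 5 (Tablet): category_id=5 -> matches Electronics
  - product 6 (Keyboard): category_id=1 -> matches Kitchen
  - product 7 (Monitor): category_id=5 -> matches Electronics
  - product 8 (Chair): category_id=NULL, no match -> kept with NULL
  - product 9 (Phone): category_id=NULL, no match -> kept with NULL
All 9 rows appear; 2 have NULL category.

SQL:
SELECT a.name, b.name AS category
FROM products a
LEFT JOIN categories b ON a.category_id = b.id

Result:
name       | category   
-----------+------------
Pen        | Kitchen    
Laptop     | Sports     
Headphones | Sports     
Lamp       | Sports     
Tablet     | Electronics
Keyboard   | Kitchen    
Monitor    | Electronics
Chair      | NULL       
Phone      | NULL       


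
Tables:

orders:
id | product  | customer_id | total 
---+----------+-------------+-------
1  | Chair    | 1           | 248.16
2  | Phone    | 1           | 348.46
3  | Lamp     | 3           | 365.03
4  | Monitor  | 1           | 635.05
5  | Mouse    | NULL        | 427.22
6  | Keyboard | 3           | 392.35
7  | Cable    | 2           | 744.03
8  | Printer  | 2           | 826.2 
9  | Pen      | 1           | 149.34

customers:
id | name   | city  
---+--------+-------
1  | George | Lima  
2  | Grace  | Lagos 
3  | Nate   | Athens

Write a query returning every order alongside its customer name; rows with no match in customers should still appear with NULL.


LEFT JOIN keeps every row from orders (the left table); where customer_id has no match in customers, the customer columns become NULL. Walk through each order:
  - order 1 (Chair): customer_id=1 -> matches George
  - order 2 (Phone): customer_id=1 -> matches George
  - order 3 (Lamp): customer_id=3 -> matches Nate
  - order 4 (Monitor): customer_id=1 -> matches George
  - order 5 (Mouse): customer_id=NULL, no match -> kept with NULL
  - order 6 (Keyboard): customer_id=3 -> matches Nate
  - order 7 (Cable): customer_id=2 -> matches Grace
  - order 8 (Printer): customer_id=2 -> matches Grace
  - order 9 (Pen): customer_id=1 -> matches George
All 9 rows appear; 1 has NULL customer.

SQL:
SELECT a.product, b.name AS customer
FROM orders a
LEFT JOIN customers b ON a.customer_id = b.id

Result:
product  | customer
---------+---------
Chair    | George  
Phone    | George  
Lamp     | Nate    
Monitor  | George  
Mouse    | NULL    
Keyboard | Nate    
Cable    | Grace   
Printer  | Grace   
Pen      | George  


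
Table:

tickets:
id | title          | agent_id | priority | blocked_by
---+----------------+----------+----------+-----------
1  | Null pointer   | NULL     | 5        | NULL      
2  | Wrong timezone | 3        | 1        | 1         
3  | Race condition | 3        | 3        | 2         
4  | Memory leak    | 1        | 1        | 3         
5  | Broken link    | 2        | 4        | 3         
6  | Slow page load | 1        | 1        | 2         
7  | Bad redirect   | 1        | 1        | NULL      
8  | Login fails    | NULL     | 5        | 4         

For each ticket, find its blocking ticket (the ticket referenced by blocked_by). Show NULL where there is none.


This is a self-join: tickets is joined to a second copy of itself, matching each row's blocked_by to another row's id. Use LEFT JOIN so rows with blocked_by=NULL are kept.
  - ticket 1 (Null pointer): blocked_by=NULL -> NULL
  - ticket 2 (Wrong timezone): blocked_by=1 -> Null pointer
  - ticket 3 (Race condition): blocked_by=2 -> Wrong timezone
  - ticket 4 (Memory leak): blocked_by=3 -> Race condition
  - ticket 5 (Broken link): blocked_by=3 -> Race condition
  - ticket 6 (Slow page load): blocked_by=2 -> Wrong timezone
  - ticket 7 (Bad redirect): blocked_by=NULL -> NULL
  - ticket 8 (Login fails): blocked_by=4 -> Memory leak

SQL:
SELECT a.title AS item, b.title AS blocked_by
FROM tickets a
LEFT JOIN tickets b ON a.blocked_by = b.id

Result:
item           | blocked_by    
---------------+---------------
Null pointer   | NULL          
Wrong timezone | Null pointer  
Race condition | Wrong timezone
Memory leak    | Race condition
Broken link    | Race condition
Slow page load | Wrong timezone
Bad redirect   | NULL          
Login fails    | Memory leak   


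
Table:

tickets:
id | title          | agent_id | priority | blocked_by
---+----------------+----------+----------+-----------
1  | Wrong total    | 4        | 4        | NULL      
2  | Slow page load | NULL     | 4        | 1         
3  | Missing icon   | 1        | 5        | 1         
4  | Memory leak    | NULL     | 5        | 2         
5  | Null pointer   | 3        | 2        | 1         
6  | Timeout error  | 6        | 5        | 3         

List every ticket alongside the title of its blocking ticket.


This is a self-join: tickets is joined to a second copy of itself, matching each row's blocked_by to another row's id. Use LEFT JOIN so rows with blocked_by=NULL are kept.
  - ticket 1 (Wrong total): blocked_by=NULL -> NULL
  - ticket 2 (Slow page load): blocked_by=1 -> Wrong total
  - ticket 3 (Missing icon): blocked_by=1 -> Wrong total
  - ticket 4 (Memory leak): blocked_by=2 -> Slow page load
  - ticket 5 (Null pointer): blocked_by=1 -> Wrong total
  - ticket 6 (Timeout error): blocked_by=3 -> Missing icon

SQL:
SELECT a.title AS item, b.title AS blocked_by
FROM tickets a
LEFT JOIN tickets b ON a.blocked_by = b.id

Result:
item           | blocked_by    
---------------+---------------
Wrong total    | NULL          
Slow page load | Wrong total   
Missing icon   | Wrong total   
Memory leak    | Slow page load
Null pointer   | Wrong total   
Timeout error  | Missing icon  


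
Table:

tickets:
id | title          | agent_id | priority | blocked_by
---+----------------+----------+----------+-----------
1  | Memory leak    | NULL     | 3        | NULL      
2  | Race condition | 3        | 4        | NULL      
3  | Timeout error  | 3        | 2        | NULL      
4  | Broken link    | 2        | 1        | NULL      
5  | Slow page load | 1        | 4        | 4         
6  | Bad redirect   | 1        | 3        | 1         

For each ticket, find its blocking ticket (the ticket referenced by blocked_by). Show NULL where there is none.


This is a self-join: tickets is joined to a second copy of itself, matching each row's blocked_by to another row's id. Use LEFT JOIN so rows with blocked_by=NULL are kept.
  - ticket 1 (Memory leak): blocked_by=NULL -> NULL
  - ticket 2 (Race condition): blocked_by=NULL -> NULL
  - ticket 3 (Timeout error): blocked_by=NULL -> NULL
  - ticket 4 (Broken link): blocked_by=NULL -> NULL
  - ticket 5 (Slow page load): blocked_by=4 -> Broken link
  - ticket 6 (Bad redirect): blocked_by=1 -> Memory leak

SQL:
SELECT a.title AS item, b.title AS blocked_by
FROM tickets a
LEFT JOIN tickets b ON a.blocked_by = b.id

Result:
item           | blocked_by 
---------------+------------
Memory leak    | NULL       
Race condition | NULL       
Timeout error  | NULL       
Broken link    | NULL       
Slow page load | Broken link
Bad redirect   | Memory leak


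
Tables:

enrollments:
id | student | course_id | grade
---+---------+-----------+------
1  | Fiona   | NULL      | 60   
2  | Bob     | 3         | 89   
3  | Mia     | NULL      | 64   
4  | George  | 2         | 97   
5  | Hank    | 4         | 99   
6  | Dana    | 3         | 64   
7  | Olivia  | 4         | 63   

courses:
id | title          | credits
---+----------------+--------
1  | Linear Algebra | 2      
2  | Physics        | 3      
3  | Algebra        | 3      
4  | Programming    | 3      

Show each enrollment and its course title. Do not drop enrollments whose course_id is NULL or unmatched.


LEFT JOIN keeps every row from enrollments (the left table); where course_id has no match in courses, the course columns become NULL. Walk through each enrollment:
  - enrollment 1 (Fiona): course_id=NULL, no match -> kept with NULL
  - enrollment 2 (Bob): course_id=3 -> matches Algebra
  - enrollment 3 (Mia): course_id=NULL, no match -> kept with NULL
  - enrollment 4 (George): course_id=2 -> matches Physics
  - enrollment 5 (Hank): course_id=4 -> matches Programming
  - enrollment 6 (Dana): course_id=3 -> matches Algebra
  - enrollment 7 (Olivia): course_id=4 -> matches Programming
All 7 rows appear; 2 have NULL course.

SQL:
SELECT a.student, b.title AS course
FROM enrollments a
LEFT JOIN courses b ON a.course_id = b.id

Result:
student | course     
--------+------------
Fiona   | NULL       
Bob     | Algebra    
Mia     | NULL       
George  | Physics    
Hank    | Programming
Dana    | Algebra    
Olivia  | Programming


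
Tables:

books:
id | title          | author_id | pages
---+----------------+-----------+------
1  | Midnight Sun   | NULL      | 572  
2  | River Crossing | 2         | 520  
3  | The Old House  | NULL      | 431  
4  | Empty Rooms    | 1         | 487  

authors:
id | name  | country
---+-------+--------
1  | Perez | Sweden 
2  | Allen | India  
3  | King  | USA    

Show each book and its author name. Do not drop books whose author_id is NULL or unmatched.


LEFT JOIN keeps every row from books (the left table); where author_id has no match in authors, the author columns become NULL. Walk through each book:
  - book 1 (Midnight Sun): author_id=NULL, no match -> kept with NULL
  - book 2 (River Crossing): author_id=2 -> matches Allen
  - book 3 (The Old House): author_id=NULL, no match -> kept with NULL
  - book 4 (Empty Rooms): author_id=1 -> matches Perez
All 4 rows appear; 2 have NULL author.

SQL:
SELECT a.title, b.name AS author
FROM books a
LEFT JOIN authors b ON a.author_id = b.id

Result:
title          | author
---------------+-------
Midnight Sun   | NULL  
River Crossing | Allen 
The Old House  | NULL  
Empty Rooms    | Perez 


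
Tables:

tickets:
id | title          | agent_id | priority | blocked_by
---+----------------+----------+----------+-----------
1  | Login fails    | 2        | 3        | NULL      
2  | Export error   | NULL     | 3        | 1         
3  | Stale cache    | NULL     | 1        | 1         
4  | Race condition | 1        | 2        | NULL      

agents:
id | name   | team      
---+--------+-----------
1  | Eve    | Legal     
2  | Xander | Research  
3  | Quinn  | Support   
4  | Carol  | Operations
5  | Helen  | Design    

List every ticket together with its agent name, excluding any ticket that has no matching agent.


INNER JOIN keeps only tickets rows whose agent_id matches an id in agents. Walk through each ticket:
  - ticket 1 (Login fails): agent_id=2 -> matches Xander
  - ticket 2 (Export error): agent_id=NULL, no match -> dropped
  - ticket 3 (Stale cache): agent_id=NULL, no match -> dropped
  - ticket 4 (Race condition): agent_id=1 -> matches Eve
So 2 of 4 rows are dropped.

SQL:
SELECT a.title, b.name AS agent
FROM tickets a
INNER JOIN agents b ON a.agent_id = b.id

Result:
title          | agent 
---------------+-------
Login fails    | Xander
Race condition | Eve   


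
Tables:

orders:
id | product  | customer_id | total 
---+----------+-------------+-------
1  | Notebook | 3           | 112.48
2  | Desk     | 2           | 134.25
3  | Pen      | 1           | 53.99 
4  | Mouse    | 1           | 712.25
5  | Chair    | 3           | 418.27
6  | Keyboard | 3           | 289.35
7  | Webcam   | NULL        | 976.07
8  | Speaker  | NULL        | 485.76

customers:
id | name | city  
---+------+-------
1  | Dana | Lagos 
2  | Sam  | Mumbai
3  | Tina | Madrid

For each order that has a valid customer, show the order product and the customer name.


INNER JOIN keeps only orders rows whose customer_id matches an id in customers. Walk through each order:
  - order 1 (Notebook): customer_id=3 -> matches Tina
  - order 2 (Desk): customer_id=2 -> matches Sam
  - order 3 (Pen): customer_id=1 -> matches Dana
  - order 4 (Mouse): customer_id=1 -> matches Dana
  - order 5 (Chair): customer_id=3 -> matches Tina
  - order 6 (Keyboard): customer_id=3 -> matches Tina
  - order 7 (Webcam): customer_id=NULL, no match -> dropped
  - order 8 (Speaker): customer_id=NULL, no match -> dropped
So 2 of 8 rows are dropped.

SQL:
SELECT a.product, b.name AS customer
FROM orders a
INNER JOIN customers b ON a.customer_id = b.id

Result:
product  | customer
---------+---------
Notebook | Tina    
Desk     | Sam     
Pen      | Dana    
Mouse    | Dana    
Chair    | Tina    
Keyboard | Tina    


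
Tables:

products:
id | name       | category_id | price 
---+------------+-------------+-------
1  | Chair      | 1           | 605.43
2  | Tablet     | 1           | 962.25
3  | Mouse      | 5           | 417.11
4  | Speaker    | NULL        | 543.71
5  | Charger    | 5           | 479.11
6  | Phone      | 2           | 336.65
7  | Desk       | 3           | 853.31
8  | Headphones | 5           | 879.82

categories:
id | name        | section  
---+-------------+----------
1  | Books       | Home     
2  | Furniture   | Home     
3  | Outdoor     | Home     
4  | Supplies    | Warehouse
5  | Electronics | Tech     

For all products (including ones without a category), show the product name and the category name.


LEFT JOIN keeps every row from products (the left table); where category_id has no match in categories, the category columns become NULL. Walk through each product:
  - product 1 (Chair): category_id=1 -> matches Books
  - product 2 (Tablet): category_id=1 -> matches Books
  - product 3 (Mouse): category_id=5 -> matches Electronics
  - product 4 (Speaker): category_id=NULL, no match -> kept with NULL
  - product 5 (Charger): category_id=5 -> matches Electronics
  - product 6 (Phone): category_id=2 -> matches Furniture
  - product 7 (Desk): category_id=3 -> matches Outdoor
  - product 8 (Headphones): category_id=5 -> matches Electronics
All 8 rows appear; 1 has NULL category.

SQL:
SELECT a.name, b.name AS category
FROM products a
LEFT JOIN categories b ON a.category_id = b.id

Result:
name       | category   
-----------+------------
Chair      | Books      
Tablet     | Books      
Mouse      | Electronics
Speaker    | NULL       
Charger    | Electronics
Phone      | Furniture  
Desk       | Outdoor    
Headphones | Electronics


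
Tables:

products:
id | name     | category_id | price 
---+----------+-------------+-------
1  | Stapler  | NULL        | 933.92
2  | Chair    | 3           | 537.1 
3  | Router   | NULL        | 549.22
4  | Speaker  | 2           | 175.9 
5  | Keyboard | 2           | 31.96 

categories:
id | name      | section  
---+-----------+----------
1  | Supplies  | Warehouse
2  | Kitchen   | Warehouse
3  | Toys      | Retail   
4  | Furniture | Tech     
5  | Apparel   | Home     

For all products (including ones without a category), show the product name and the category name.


LEFT JOIN keeps every row from products (the left table); where category_id has no match in categories, the category columns become NULL. Walk through each product:
  - product 1 (Stapler): category_id=NULL, no match -> kept with NULL
  - product 2 (Chair): category_id=3 -> matches Toys
  - product 3 (Router): category_id=NULL, no match -> kept with NULL
  - product 4 (Speaker): category_id=2 -> matches Kitchen
  - product 5 (Keyboard): category_id=2 -> matches Kitchen
All 5 rows appear; 2 have NULL category.

SQL:
SELECT a.name, b.name AS category
FROM products a
LEFT JOIN categories b ON a.category_id = b.id

Result:
name     | category
---------+---------
Stapler  | NULL    
Chair    | Toys    
Router   | NULL    
Speaker  | Kitchen 
Keyboard | Kitchen 


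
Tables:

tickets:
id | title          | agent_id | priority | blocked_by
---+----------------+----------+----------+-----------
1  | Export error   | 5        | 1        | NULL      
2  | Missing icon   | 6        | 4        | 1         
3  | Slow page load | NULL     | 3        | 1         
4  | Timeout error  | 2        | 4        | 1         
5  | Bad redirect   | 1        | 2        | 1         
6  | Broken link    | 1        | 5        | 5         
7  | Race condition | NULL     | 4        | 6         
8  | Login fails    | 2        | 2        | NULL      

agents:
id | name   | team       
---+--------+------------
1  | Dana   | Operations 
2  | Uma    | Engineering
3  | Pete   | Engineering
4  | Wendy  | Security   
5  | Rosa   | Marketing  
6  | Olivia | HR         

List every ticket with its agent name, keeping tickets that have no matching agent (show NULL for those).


LEFT JOIN keeps every row from tickets (the left table); where agent_id has no match in agents, the agent columns become NULL. Walk through each ticket:
  - ticket 1 (Export error): agent_id=5 -> matches Rosa
  - ticket 2 (Missing icon): agent_id=6 -> matches Olivia
  - ticket 3 (Slow page load): agent_id=NULL, no match -> kept with NULL
  - ticket 4 (Timeout error): agent_id=2 -> matches Uma
  - ticket 5 (Bad redirect): agent_id=1 -> matches Dana
  - ticket 6 (Broken link): agent_id=1 -> matches Dana
  - ticket 7 (Race condition): agent_id=NULL, no match -> kept with NULL
  - ticket 8 (Login fails): agent_id=2 -> matches Uma
All 8 rows appear; 2 have NULL agent.

SQL:
SELECT a.title, b.name AS agent
FROM tickets a
LEFT JOIN agents b ON a.agent_id = b.id

Result:
title          | agent 
---------------+-------
Export error   | Rosa  
Missing icon   | Olivia
Slow page load | NULL  
Timeout error  | Uma   
Bad redirect   | Dana  
Broken link    | Dana  
Race condition | NULL  
Login fails    | Uma   


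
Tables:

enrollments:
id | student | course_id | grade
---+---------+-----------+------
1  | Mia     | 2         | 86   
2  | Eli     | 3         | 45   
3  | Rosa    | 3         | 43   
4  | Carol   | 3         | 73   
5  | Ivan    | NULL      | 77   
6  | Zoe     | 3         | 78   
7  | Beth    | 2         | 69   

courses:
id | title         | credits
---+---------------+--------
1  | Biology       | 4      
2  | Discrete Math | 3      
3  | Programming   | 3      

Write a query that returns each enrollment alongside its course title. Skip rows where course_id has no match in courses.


INNER JOIN keeps only enrollments rows whose course_id matches an id in courses. Walk through each enrollment:
  - enrollment 1 (Mia): course_id=2 -> matches Discrete Math
  - enrollment 2 (Eli): course_id=3 -> matches Programming
  - enrollment 3 (Rosa): course_id=3 -> matches Programming
  - enrollment 4 (Carol): course_id=3 -> matches Programming
  - enrollment 5 (Ivan): course_id=NULL, no match -> dropped
  - enrollment 6 (Zoe): course_id=3 -> matches Programming
  - enrollment 7 (Beth): course_id=2 -> matches Discrete Math
So 1 of 7 rows is dropped.

SQL:
SELECT a.student, b.title AS course
FROM enrollments a
INNER JOIN courses b ON a.course_id = b.id

Result:
student | course       
--------+--------------
Mia     | Discrete Math
Eli     | Programming  
Rosa    | Programming  
Carol   | Programming  
Zoe     | Programming  
Beth    | Discrete Math


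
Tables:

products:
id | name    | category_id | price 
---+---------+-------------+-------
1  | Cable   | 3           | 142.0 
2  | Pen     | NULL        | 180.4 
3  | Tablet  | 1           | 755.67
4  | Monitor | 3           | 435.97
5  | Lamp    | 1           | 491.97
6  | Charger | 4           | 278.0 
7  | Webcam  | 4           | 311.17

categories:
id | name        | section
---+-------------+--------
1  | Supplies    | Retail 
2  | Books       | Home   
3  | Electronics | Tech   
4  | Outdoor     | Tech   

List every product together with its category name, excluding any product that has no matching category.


INNER JOIN keeps only products rows whose category_id matches an id in categories. Walk through each product:
  - product 1 (Cable): category_id=3 -> matches Electronics
  - product 2 (Pen): category_id=NULL, no match -> dropped
  - product 3 (Tablet): category_id=1 -> matches Supplies
  - product 4 (Monitor): category_id=3 -> matches Electronics
  - product 5 (Lamp): category_id=1 -> matches Supplies
  - product 6 (Charger): category_id=4 -> matches Outdoor
  - product 7 (Webcam): category_id=4 -> matches Outdoor
So 1 of 7 rows is dropped.

SQL:
SELECT a.name, b.name AS category
FROM products a
INNER JOIN categories b ON a.category_id = b.id

Result:
name    | category   
--------+------------
Cable   | Electronics
Tablet  | Supplies   
Monitor | Electronics
Lamp    | Supplies   
Charger | Outdoor    
Webcam  | Outdoor    


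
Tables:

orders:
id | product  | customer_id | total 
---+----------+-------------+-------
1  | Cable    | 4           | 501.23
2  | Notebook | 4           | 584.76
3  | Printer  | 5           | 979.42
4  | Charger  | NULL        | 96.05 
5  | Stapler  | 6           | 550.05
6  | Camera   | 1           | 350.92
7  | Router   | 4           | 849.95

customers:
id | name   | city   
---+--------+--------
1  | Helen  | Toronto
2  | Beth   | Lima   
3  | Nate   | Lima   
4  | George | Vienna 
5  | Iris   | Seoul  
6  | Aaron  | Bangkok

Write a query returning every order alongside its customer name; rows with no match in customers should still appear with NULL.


LEFT JOIN keeps every row from orders (the left table); where customer_id has no match in customers, the customer columns become NULL. Walk through each order:
  - order 1 (Cable): customer_id=4 -> matches George
  - order 2 (Notebook): customer_id=4 -> matches George
  - order 3 (Printer): customer_id=5 -> matches Iris
  - order 4 (Charger): customer_id=NULL, no match -> kept with NULL
  - order 5 (Stapler): customer_id=6 -> matches Aaron
  - order 6 (Camera): customer_id=1 -> matches Helen
  - order 7 (Router): customer_id=4 -> matches George
All 7 rows appear; 1 has NULL customer.

SQL:
SELECT a.product, b.name AS customer
FROM orders a
LEFT JOIN customers b ON a.customer_id = b.id

Result:
product  | customer
---------+---------
Cable    | George  
Notebook | George  
Printer  | Iris    
Charger  | NULL    
Stapler  | Aaron   
Camera   | Helen   
Router   | George  


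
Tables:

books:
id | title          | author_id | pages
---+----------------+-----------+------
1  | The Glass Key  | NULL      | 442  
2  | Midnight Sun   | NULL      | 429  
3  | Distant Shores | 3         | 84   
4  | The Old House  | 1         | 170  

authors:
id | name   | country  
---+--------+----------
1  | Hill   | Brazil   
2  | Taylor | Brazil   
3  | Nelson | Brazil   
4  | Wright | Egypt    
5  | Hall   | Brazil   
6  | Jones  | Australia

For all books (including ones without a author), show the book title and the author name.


LEFT JOIN keeps every row from books (the left table); where author_id has no match in authors, the author columns become NULL. Walk through each book:
  - book 1 (The Glass Key): author_id=NULL, no match -> kept with NULL
  - book 2 (Midnight Sun): author_id=NULL, no match -> kept with NULL
  - book 3 (Distant Shores): author_id=3 -> matches Nelson
  - book 4 (The Old House): author_id=1 -> matches Hill
All 4 rows appear; 2 have NULL author.

SQL:
SELECT a.title, b.name AS author
FROM books a
LEFT JOIN authors b ON a.author_id = b.id

Result:
title          | author
---------------+-------
The Glass Key  | NULL  
Midnight Sun   | NULL  
Distant Shores | Nelson
The Old House  | Hill  


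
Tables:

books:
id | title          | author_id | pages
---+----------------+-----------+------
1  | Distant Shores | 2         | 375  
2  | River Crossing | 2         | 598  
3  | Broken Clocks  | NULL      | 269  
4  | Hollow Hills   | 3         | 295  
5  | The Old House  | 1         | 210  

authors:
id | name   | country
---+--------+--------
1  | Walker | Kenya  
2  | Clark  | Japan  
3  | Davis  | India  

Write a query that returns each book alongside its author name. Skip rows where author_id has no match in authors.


INNER JOIN keeps only books rows whose author_id matches an id in authors. Walk through each book:
  - book 1 (Distant Shores): author_id=2 -> matches Clark
  - book 2 (River Crossing): author_id=2 -> matches Clark
  - book 3 (Broken Clocks): author_id=NULL, no match -> dropped
  - book 4 (Hollow Hills): author_id=3 -> matches Davis
  - book 5 (The Old House): author_id=1 -> matches Walker
So 1 of 5 rows is dropped.

SQL:
SELECT a.title, b.name AS author
FROM books a
INNER JOIN authors b ON a.author_id = b.id

Result:
title          | author
---------------+-------
Distant Shores | Clark 
River Crossing | Clark 
Hollow Hills   | Davis 
The Old House  | Walker


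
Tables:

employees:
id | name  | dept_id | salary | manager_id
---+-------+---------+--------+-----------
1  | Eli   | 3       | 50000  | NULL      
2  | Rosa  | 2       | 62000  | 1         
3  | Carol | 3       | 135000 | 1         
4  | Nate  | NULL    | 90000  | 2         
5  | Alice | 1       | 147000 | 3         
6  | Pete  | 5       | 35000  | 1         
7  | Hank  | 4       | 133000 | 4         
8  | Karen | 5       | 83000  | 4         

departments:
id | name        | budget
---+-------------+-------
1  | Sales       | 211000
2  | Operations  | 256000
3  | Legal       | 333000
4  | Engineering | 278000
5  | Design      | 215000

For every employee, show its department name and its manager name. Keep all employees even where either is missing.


Two LEFT JOINs from the same base table employees: one to departments via dept_id, one to employees itself via manager_id. Both are LEFT so every employee is preserved.
Match against departments:
  - employee 1 (Eli): dept_id=3 -> matches Legal
  - employee 2 (Rosa): dept_id=2 -> matches Operations
  - employee 3 (Carol): dept_id=3 -> matches Legal
  - employee 4 (Nate): dept_id=NULL, no match -> kept with NULL
  - employee 5 (Alice): dept_id=1 -> matches Sales
  - employee 6 (Pete): dept_id=5 -> matches Design
  - employee 7 (Hank): dept_id=4 -> matches Engineering
  - employee 8 (Karen): dept_id=5 -> matches Design
Match against employees (self):
  - employee 1 (Eli): manager_id=NULL -> NULL
  - employee 2 (Rosa): manager_id=1 -> Eli
  - employee 3 (Carol): manager_id=1 -> Eli
  - employee 4 (Nate): manager_id=2 -> Rosa
  - employee 5 (Alice): manager_id=3 -> Carol
  - employee 6 (Pete): manager_id=1 -> Eli
  - employee 7 (Hank): manager_id=4 -> Nate
  - employee 8 (Karen): manager_id=4 -> Nate

SQL:
SELECT a.name, b.name AS department, c.name AS manager
FROM employees a
LEFT JOIN departments b ON a.dept_id = b.id
LEFT JOIN employees c ON a.manager_id = c.id

Result:
name  | department  | manager
------+-------------+--------
Eli   | Legal       | NULL   
Rosa  | Operations  | Eli    
Carol | Legal       | Eli    
Nate  | NULL        | Rosa   
Alice | Sales       | Carol  
Pete  | Design      | Eli    
Hank  | Engineering | Nate   
Karen | Design      | Nate   


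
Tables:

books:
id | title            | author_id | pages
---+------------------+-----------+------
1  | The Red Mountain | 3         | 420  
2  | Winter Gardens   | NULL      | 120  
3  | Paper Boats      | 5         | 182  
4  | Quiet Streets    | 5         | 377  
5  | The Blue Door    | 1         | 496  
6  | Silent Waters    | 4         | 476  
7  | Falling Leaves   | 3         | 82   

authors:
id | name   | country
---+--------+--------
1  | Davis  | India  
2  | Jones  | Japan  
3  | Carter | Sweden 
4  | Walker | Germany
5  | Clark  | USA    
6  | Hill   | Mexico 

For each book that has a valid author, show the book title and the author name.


INNER JOIN keeps only books rows whose author_id matches an id in authors. Walk through each book:
  - book 1 (The Red Mountain): author_id=3 -> matches Carter
  - book 2 (Winter Gardens): author_id=NULL, no match -> dropped
  - book 3 (Paper Boats): author_id=5 -> matches Clark
  - book 4 (Quiet Streets): author_id=5 -> matches Clark
  - book 5 (The Blue Door): author_id=1 -> matches Davis
  - book 6 (Silent Waters): author_id=4 -> matches Walker
  - book 7 (Falling Leaves): author_id=3 -> matches Carter
So 1 of 7 rows is dropped.

SQL:
SELECT a.title, b.name AS author
FROM books a
INNER JOIN authors b ON a.author_id = b.id

Result:
title            | author
-----------------+-------
The Red Mountain | Carter
Paper Boats      | Clark 
Quiet Streets    | Clark 
The Blue Door    | Davis 
Silent Waters    | Walker
Falling Leaves   | Carter


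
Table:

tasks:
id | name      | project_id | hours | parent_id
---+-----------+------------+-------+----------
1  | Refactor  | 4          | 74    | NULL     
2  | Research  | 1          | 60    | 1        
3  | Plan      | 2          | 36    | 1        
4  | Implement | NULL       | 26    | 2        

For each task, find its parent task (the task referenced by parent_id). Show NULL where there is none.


This is a self-join: tasks is joined to a second copy of itself, matching each row's parent_id to another row's id. Use LEFT JOIN so rows with parent_id=NULL are kept.
  - task 1 (Refactor): parent_id=NULL -> NULL
  - task 2 (Research): parent_id=1 -> Refactor
  - task 3 (Plan): parent_id=1 -> Refactor
  - task 4 (Implement): parent_id=2 -> Research

SQL:
SELECT a.name AS item, b.name AS parent
FROM tasks a
LEFT JOIN tasks b ON a.parent_id = b.id

Result:
item      | parent  
----------+---------
Refactor  | NULL    
Research  | Refactor
Plan      | Refactor
Implement | Research


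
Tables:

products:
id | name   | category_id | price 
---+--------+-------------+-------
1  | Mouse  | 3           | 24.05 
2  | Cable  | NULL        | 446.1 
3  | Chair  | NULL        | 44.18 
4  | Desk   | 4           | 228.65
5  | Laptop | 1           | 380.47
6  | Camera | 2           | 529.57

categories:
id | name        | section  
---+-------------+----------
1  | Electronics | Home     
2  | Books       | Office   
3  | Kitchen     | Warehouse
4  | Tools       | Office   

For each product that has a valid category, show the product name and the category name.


INNER JOIN keeps only products rows whose category_id matches an id in categories. Walk through each product:
  - product 1 (Mouse): category_id=3 -> matches Kitchen
  - product 2 (Cable): category_id=NULL, no match -> dropped
  - product 3 (Chair): category_id=NULL, no match -> dropped
  - product 4 (Desk): category_id=4 -> matches Tools
  - product 5 (Laptop): category_id=1 -> matches Electronics
  - product 6 (Camera): category_id=2 -> matches Books
So 2 of 6 rows are dropped.

SQL:
SELECT a.name, b.name AS category
FROM products a
INNER JOIN categories b ON a.category_id = b.id

Result:
name   | category   
-------+------------
Mouse  | Kitchen    
Desk   | Tools      
Laptop | Electronics
Camera | Books      


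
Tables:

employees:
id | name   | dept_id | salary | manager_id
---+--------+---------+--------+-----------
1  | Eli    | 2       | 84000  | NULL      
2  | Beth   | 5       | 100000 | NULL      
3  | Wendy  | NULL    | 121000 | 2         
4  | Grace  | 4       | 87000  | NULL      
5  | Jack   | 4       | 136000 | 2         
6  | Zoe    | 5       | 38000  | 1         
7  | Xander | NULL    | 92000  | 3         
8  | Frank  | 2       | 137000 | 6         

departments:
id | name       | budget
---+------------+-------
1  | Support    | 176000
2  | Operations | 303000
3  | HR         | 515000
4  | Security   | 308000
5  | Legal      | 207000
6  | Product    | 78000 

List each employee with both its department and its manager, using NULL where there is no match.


Two LEFT JOINs from the same base table employees: one to departments via dept_id, one to employees itself via manager_id. Both are LEFT so every employee is preserved.
Match against departments:
  - employee 1 (Eli): dept_id=2 -> matches Operations
  - employee 2 (Beth): dept_id=5 -> matches Legal
  - employee 3 (Wendy): dept_id=NULL, no match -> kept with NULL
  - employee 4 (Grace): dept_id=4 -> matches Security
  - employee 5 (Jack): dept_id=4 -> matches Security
  - employee 6 (Zoe): dept_id=5 -> matches Legal
  - employee 7 (Xander): dept_id=NULL, no match -> kept with NULL
  - employee 8 (Frank): dept_id=2 -> matches Operations
Match against employees (self):
  - employee 1 (Eli): manager_id=NULL -> NULL
  - employee 2 (Beth): manager_id=NULL -> NULL
  - employee 3 (Wendy): manager_id=2 -> Beth
  - employee 4 (Grace): manager_id=NULL -> NULL
  - employee 5 (Jack): manager_id=2 -> Beth
  - employee 6 (Zoe): manager_id=1 -> Eli
  - employee 7 (Xander): manager_id=3 -> Wendy
  - employee 8 (Frank): manager_id=6 -> Zoe

SQL:
SELECT a.name, b.name AS department, c.name AS manager
FROM employees a
LEFT JOIN departments b ON a.dept_id = b.id
LEFT JOIN employees c ON a.manager_id = c.id

Result:
name   | department | manager
-------+------------+--------
Eli    | Operations | NULL   
Beth   | Legal      | NULL   
Wendy  | NULL       | Beth   
Grace  | Security   | NULL   
Jack   | Security   | Beth   
Zoe    | Legal      | Eli    
Xander | NULL       | Wendy  
Frank  | Operations | Zoe    


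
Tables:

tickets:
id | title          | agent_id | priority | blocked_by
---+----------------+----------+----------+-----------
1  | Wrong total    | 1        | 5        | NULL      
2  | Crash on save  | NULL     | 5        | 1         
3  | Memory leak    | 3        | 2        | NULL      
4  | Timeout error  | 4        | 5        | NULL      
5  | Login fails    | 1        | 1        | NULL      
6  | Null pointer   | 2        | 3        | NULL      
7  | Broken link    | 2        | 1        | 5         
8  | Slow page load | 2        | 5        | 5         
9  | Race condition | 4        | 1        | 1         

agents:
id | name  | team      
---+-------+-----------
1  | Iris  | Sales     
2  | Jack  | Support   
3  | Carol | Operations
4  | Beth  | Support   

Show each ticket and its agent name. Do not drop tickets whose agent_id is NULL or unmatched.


LEFT JOIN keeps every row from tickets (the left table); where agent_id has no match in agents, the agent columns become NULL. Walk through each ticket:
  - ticket 1 (Wrong total): agent_id=1 -> matches Iris
  - ticket 2 (Crash on save): agent_id=NULL, no match -> kept with NULL
  - ticket 3 (Memory leak): agent_id=3 -> matches Carol
  - ticket 4 (Timeout error): agent_id=4 -> matches Beth
  - ticket 5 (Login fails): agent_id=1 -> matches Iris
  - ticket 6 (Null pointer): agent_id=2 -> matches Jack
  - ticket 7 (Broken link): agent_id=2 -> matches Jack
  - ticket 8 (Slow page load): agent_id=2 -> matches Jack
  - ticket 9 (Race condition): agent_id=4 -> matches Beth
All 9 rows appear; 1 has NULL agent.

SQL:
SELECT a.title, b.name AS agent
FROM tickets a
LEFT JOIN agents b ON a.agent_id = b.id

Result:
title          | agent
---------------+------
Wrong total    | Iris 
Crash on save  | NULL 
Memory leak    | Carol
Timeout error  | Beth 
Login fails    | Iris 
Null pointer   | Jack 
Broken link    | Jack 
Slow page load | Jack 
Race condition | Beth 


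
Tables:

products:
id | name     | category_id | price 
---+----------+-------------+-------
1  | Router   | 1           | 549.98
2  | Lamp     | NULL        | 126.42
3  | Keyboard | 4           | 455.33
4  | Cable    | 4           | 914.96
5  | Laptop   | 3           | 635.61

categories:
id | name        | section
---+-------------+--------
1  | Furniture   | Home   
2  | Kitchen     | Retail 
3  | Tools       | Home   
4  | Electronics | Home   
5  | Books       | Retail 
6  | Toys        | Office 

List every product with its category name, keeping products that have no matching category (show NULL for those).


LEFT JOIN keeps every row from products (the left table); where category_id has no match in categories, the category columns become NULL. Walk through each product:
  - product 1 (Router): category_id=1 -> matches Furniture
  - product 2 (Lamp): category_id=NULL, no match -> kept with NULL
  - product 3 (Keyboard): category_id=4 -> matches Electronics
  - product 4 (Cable): category_id=4 -> matches Electronics
  - product 5 (Laptop): category_id=3 -> matches Tools
All 5 rows appear; 1 has NULL category.

SQL:
SELECT a.name, b.name AS category
FROM products a
LEFT JOIN categories b ON a.category_id = b.id

Result:
name     | category   
---------+------------
Router   | Furniture  
Lamp     | NULL       
Keyboard | Electronics
Cable    | Electronics
Laptop   | Tools      
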